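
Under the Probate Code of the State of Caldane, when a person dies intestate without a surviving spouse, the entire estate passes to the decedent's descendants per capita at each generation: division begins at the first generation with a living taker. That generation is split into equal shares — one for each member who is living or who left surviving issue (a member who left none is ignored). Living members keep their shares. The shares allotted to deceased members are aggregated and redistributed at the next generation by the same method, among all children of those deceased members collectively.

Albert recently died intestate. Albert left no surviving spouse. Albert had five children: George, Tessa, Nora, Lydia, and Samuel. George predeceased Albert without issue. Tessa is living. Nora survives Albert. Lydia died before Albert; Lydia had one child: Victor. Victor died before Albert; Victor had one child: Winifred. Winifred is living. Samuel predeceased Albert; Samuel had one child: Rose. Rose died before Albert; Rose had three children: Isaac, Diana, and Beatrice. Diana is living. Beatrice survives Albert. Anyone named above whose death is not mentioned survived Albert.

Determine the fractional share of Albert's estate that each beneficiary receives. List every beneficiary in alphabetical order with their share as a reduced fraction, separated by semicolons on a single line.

Beatrice 1/8; Diana 1/8; Isaac 1/8; Nora 1/4; Tessa 1/4; Winifred 1/8

There is no surviving spouse, so the entire estate passes to Albert's descendants per capita at each generation.
At generation 1 (Tessa, Nora, Lydia, Samuel) there are 4 shares of (1)/4 = 1/4 each.
Living: Tessa and Nora — each takes 1/4.
Deceased: Lydia and Samuel. Their combined 1/2 is pooled and carried to generation 2.
At generation 2 (Victor, Rose) there are 2 shares of (1/2)/2 = 1/4 each.
Deceased: Victor and Rose. Their combined 1/2 is pooled and carried to generation 3.
At generation 3 (Winifred, Isaac, Diana, Beatrice) there are 4 shares of (1/2)/4 = 1/8 each.
Living: Winifred, Isaac, Diana, and Beatrice — each takes 1/8.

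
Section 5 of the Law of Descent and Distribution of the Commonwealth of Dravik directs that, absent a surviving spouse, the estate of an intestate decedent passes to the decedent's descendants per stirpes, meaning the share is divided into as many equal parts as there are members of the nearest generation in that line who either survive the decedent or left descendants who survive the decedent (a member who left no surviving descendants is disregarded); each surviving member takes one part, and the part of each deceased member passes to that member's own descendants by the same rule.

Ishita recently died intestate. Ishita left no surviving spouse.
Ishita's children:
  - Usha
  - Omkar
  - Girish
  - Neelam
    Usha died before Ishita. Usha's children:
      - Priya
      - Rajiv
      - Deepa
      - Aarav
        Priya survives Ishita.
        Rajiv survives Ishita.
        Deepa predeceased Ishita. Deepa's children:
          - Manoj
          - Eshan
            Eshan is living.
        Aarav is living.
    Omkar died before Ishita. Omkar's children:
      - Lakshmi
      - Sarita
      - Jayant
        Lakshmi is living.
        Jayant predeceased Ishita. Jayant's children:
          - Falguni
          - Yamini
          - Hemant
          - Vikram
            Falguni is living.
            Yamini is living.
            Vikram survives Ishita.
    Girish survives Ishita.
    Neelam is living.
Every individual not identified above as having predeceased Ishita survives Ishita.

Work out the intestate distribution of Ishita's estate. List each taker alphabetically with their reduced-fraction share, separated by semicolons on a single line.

There is no surviving spouse, so the entire estate passes to Ishita's descendants per stirpes.
The estate is divided into 4 equal shares of 1/4 among Usha, Omkar, Girish, Neelam.
Usha predeceased; the 1/4 allotted to Usha's branch passes to Usha's issue by representation.
The 1/4 is divided into 4 equal shares of 1/16 among Priya, Rajiv, Deepa, Aarav.
Priya is living and takes 1/16.
Rajiv is living and takes 1/16.
Deepa predeceased; the 1/16 allotted to Deepa's branch passes to Deepa's issue by representation.
The 1/16 is divided into 2 equal shares of 1/32 among Manoj, Eshan.
Manoj is living and takes 1/32.
Eshan is living and takes 1/32.
Aarav is living and takes 1/16.
Omkar predeceased; the 1/4 allotted to Omkar's branch passes to Omkar's issue by representation.
The 1/4 is divided into 3 equal shares of 1/12 among Lakshmi, Sarita, Jayant.
Lakshmi is living and takes 1/12.
Sarita is living and takes 1/12.
Jayant predeceased; the 1/12 allotted to Jayant's branch passes to Jayant's issue by representation.
The 1/12 is divided into 4 equal shares of 1/48 among Falguni, Yamini, Hemant, Vikram.
Falguni is living and takes 1/48.
Yamini is living and takes 1/48.
Hemant is living and takes 1/48.
Vikram is living and takes 1/48.
Girish is living and takes 1/4.
Neelam is living and takes 1/4.

Aarav 1/16; Eshan 1/32; Falguni 1/48; Girish 1/4; Hemant 1/48; Lakshmi 1/12; Manoj 1/32; Neelam 1/4; Priya 1/16; Rajiv 1/16; Sarita 1/12; Vikram 1/48; Yamini 1/48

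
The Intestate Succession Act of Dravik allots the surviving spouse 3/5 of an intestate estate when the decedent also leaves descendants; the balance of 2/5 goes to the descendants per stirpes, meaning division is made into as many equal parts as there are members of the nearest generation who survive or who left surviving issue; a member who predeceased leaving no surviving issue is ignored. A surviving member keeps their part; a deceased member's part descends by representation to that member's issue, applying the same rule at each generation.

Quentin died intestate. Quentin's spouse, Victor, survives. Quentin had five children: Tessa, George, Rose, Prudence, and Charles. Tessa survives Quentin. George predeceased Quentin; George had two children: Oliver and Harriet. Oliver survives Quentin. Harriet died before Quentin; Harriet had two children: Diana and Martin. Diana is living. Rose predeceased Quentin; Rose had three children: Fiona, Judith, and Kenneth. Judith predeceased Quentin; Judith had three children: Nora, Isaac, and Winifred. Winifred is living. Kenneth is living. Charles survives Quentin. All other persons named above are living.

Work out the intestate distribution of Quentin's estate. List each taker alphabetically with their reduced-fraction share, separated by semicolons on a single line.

Victor, as surviving spouse, takes 3/5.
The remaining 2/5 passes to Quentin's descendants per stirpes.
The 2/5 is divided into 5 equal shares of 2/25 among Tessa, George, Rose, Prudence, Charles.
Tessa is living and takes 2/25.
George predeceased; the 2/25 allotted to George's branch passes to George's issue by representation.
The 2/25 is divided into 2 equal shares of 1/25 among Oliver, Harriet.
Oliver is living and takes 1/25.
Harriet predeceased; the 1/25 allotted to Harriet's branch passes to Harriet's issue by representation.
The 1/25 is divided into 2 equal shares of 1/50 among Diana, Martin.
Diana is living and takes 1/50.
Martin is living and takes 1/50.
Rose predeceased; the 2/25 allotted to Rose's branch passes to Rose's issue by representation.
The 2/25 is divided into 3 equal shares of 2/75 among Fiona, Judith, Kenneth.
Fiona is living and takes 2/75.
Judith predeceased; the 2/75 allotted to Judith's branch passes to Judith's issue by representation.
The 2/75 is divided into 3 equal shares of 2/225 among Nora, Isaac, Winifred.
Nora is living and takes 2/225.
Isaac is living and takes 2/225.
Winifred is living and takes 2/225.
Kenneth is living and takes 2/75.
Prudence is living and takes 2/25.
Charles is living and takes 2/25.

Charles 2/25; Diana 1/50; Fiona 2/75; Isaac 2/225; Kenneth 2/75; Martin 1/50; Nora 2/225; Oliver 1/25; Prudence 2/25; Tessa 2/25; Victor 3/5; Winifred 2/225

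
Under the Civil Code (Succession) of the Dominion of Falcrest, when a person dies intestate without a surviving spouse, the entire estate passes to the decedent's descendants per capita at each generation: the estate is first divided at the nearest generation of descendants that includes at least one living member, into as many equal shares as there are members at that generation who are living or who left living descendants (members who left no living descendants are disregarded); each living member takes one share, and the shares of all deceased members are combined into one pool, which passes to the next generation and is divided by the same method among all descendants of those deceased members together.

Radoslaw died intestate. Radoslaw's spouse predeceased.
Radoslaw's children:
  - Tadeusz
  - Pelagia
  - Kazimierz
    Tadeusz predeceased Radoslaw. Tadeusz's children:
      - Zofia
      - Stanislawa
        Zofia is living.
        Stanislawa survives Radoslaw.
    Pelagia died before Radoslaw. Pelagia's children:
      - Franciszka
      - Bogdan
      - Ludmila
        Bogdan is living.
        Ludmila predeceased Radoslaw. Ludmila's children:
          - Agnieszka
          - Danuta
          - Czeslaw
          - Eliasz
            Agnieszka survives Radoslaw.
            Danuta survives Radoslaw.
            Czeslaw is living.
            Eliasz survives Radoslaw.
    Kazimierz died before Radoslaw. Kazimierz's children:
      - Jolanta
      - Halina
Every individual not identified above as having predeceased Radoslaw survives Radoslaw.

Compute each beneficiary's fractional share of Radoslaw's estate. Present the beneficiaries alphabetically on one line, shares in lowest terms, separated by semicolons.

Agnieszka 1/28; Bogdan 1/7; Czeslaw 1/28; Danuta 1/28; Eliasz 1/28; Franciszka 1/7; Halina 1/7; Jolanta 1/7; Stanislawa 1/7; Zofia 1/7

There is no surviving spouse, so the entire estate passes to Radoslaw's descendants per capita at each generation.
No one at generation 1 (Tadeusz, Pelagia, Kazimierz) is living; moving to the next generation.
At generation 2 (Zofia, Stanislawa, Franciszka, Bogdan, Ludmila, Jolanta, Halina) there are 7 shares of (1)/7 = 1/7 each.
Living: Zofia, Stanislawa, Franciszka, Bogdan, Jolanta, and Halina — each takes 1/7.
Deceased: Ludmila. That 1/7 share is carried to generation 3.
At generation 3 (Agnieszka, Danuta, Czeslaw, Eliasz) there are 4 shares of (1/7)/4 = 1/28 each.
Living: Agnieszka, Danuta, Czeslaw, and Eliasz — each takes 1/28.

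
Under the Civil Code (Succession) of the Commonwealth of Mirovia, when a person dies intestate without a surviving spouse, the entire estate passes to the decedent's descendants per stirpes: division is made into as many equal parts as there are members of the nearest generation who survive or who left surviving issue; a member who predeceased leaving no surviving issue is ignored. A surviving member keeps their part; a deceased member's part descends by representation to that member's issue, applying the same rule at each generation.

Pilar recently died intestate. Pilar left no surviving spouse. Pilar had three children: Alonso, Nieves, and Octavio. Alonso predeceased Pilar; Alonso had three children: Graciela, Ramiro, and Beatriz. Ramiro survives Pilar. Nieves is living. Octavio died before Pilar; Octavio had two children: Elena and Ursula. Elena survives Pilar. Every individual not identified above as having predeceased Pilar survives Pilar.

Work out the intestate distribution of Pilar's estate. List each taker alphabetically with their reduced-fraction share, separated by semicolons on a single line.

There is no surviving spouse, so the entire estate passes to Pilar's descendants per stirpes.
The estate is divided into 3 equal shares of 1/3 among Alonso, Nieves, Octavio.
Alonso predeceased; the 1/3 allotted to Alonso's branch passes to Alonso's issue by representation.
The 1/3 is divided into 3 equal shares of 1/9 among Graciela, Ramiro, Beatriz.
Graciela is living and takes 1/9.
Ramiro is living and takes 1/9.
Beatriz is living and takes 1/9.
Nieves is living and takes 1/3.
Octavio predeceased; the 1/3 allotted to Octavio's branch passes to Octavio's issue by representation.
The 1/3 is divided into 2 equal shares of 1/6 among Elena, Ursula.
Elena is living and takes 1/6.
Ursula is living and takes 1/6.

Beatriz 1/9; Elena 1/6; Graciela 1/9; Nieves 1/3; Ramiro 1/9; Ursula 1/6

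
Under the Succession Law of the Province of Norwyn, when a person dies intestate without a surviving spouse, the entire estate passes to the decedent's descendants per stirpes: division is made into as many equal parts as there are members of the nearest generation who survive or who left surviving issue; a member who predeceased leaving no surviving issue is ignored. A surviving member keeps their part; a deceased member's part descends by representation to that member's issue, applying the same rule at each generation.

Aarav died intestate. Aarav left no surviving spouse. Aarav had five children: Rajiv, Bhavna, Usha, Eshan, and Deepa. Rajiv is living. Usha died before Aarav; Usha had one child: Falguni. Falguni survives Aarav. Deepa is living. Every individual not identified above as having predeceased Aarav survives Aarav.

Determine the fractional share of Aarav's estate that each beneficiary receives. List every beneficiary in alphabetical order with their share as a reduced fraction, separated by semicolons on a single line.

There is no surviving spouse, so the entire estate passes to Aarav's descendants per stirpes.
The estate is divided into 5 equal shares of 1/5 among Rajiv, Bhavna, Usha, Eshan, Deepa.
Rajiv is living and takes 1/5.
Bhavna is living and takes 1/5.
Usha predeceased; the 1/5 allotted to Usha's branch passes to Usha's issue by representation.
Falguni is the sole taker at this level and receives the full 1/5.
Eshan is living and takes 1/5.
Deepa is living and takes 1/5.

Bhavna 1/5; Deepa 1/5; Eshan 1/5; Falguni 1/5; Rajiv 1/5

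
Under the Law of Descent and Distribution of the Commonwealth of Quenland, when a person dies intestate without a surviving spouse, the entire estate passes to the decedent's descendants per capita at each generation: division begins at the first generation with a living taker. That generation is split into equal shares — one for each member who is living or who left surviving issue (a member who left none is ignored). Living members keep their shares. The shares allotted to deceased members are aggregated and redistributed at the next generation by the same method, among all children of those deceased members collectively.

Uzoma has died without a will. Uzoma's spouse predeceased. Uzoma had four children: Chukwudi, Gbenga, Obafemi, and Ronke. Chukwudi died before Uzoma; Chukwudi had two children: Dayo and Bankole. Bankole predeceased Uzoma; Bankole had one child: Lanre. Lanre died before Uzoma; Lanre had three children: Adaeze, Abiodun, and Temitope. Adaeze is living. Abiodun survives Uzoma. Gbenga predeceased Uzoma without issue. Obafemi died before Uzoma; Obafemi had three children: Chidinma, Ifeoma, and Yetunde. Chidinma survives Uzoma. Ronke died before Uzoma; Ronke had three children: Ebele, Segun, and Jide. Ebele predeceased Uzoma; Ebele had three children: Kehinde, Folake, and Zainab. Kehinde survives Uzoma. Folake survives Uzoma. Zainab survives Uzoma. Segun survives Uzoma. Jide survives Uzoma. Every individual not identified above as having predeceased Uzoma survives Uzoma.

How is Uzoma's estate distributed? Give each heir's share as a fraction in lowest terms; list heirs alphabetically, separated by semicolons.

There is no surviving spouse, so the entire estate passes to Uzoma's descendants per capita at each generation.
No one at generation 1 (Chukwudi, Obafemi, Ronke) is living; moving to the next generation.
At generation 2 (Dayo, Bankole, Chidinma, Ifeoma, Yetunde, Ebele, Segun, Jide) there are 8 shares of (1)/8 = 1/8 each.
Living: Dayo, Chidinma, Ifeoma, Yetunde, Segun, and Jide — each takes 1/8.
Deceased: Bankole and Ebele. Their combined 1/4 is pooled and carried to generation 3.
At generation 3 (Lanre, Kehinde, Folake, Zainab) there are 4 shares of (1/4)/4 = 1/16 each.
Living: Kehinde, Folake, and Zainab — each takes 1/16.
Deceased: Lanre. That 1/16 share is carried to generation 4.
At generation 4 (Adaeze, Abiodun, Temitope) there are 3 shares of (1/16)/3 = 1/48 each.
Living: Adaeze, Abiodun, and Temitope — each takes 1/48.

Abiodun 1/48; Adaeze 1/48; Chidinma 1/8; Dayo 1/8; Folake 1/16; Ifeoma 1/8; Jide 1/8; Kehinde 1/16; Segun 1/8; Temitope 1/48; Yetunde 1/8; Zainab 1/16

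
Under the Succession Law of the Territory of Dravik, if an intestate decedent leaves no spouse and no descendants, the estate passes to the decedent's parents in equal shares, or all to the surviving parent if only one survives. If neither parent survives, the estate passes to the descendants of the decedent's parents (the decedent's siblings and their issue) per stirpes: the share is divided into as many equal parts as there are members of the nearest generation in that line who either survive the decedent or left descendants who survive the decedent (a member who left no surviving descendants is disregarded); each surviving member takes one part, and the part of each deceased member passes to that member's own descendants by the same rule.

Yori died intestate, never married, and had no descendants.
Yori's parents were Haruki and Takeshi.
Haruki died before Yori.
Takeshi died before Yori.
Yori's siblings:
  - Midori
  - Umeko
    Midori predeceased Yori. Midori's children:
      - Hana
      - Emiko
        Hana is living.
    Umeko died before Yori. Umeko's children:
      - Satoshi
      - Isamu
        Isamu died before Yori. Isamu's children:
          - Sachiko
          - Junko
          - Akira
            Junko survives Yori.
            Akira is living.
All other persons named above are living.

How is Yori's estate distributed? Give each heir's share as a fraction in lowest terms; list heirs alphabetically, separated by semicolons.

Neither parent survives and there are no descendants, so the estate passes to Yori's siblings and their issue per stirpes.
The estate is divided into 2 equal shares of 1/2 among Midori, Umeko.
Midori predeceased; the 1/2 allotted to Midori's branch passes to Midori's issue by representation.
The 1/2 is divided into 2 equal shares of 1/4 among Hana, Emiko.
Hana is living and takes 1/4.
Emiko is living and takes 1/4.
Umeko predeceased; the 1/2 allotted to Umeko's branch passes to Umeko's issue by representation.
The 1/2 is divided into 2 equal shares of 1/4 among Satoshi, Isamu.
Satoshi is living and takes 1/4.
Isamu predeceased; the 1/4 allotted to Isamu's branch passes to Isamu's issue by representation.
The 1/4 is divided into 3 equal shares of 1/12 among Sachiko, Junko, Akira.
Sachiko is living and takes 1/12.
Junko is living and takes 1/12.
Akira is living and takes 1/12.

Akira 1/12; Emiko 1/4; Hana 1/4; Junko 1/12; Sachiko 1/12; Satoshi 1/4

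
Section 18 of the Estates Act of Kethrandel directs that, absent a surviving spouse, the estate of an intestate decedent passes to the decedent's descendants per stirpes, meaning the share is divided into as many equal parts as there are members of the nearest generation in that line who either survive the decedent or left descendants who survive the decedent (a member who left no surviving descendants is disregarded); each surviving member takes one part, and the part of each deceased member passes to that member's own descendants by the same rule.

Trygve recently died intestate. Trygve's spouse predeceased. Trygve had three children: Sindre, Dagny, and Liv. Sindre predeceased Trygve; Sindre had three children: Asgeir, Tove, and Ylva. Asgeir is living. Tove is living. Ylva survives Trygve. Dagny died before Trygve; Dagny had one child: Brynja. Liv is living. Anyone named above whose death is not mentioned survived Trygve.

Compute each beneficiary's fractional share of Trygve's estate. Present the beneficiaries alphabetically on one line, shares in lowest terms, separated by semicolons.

Asgeir 1/9; Brynja 1/3; Liv 1/3; Tove 1/9; Ylva 1/9

There is no surviving spouse, so the entire estate passes to Trygve's descendants per stirpes.
The estate is divided into 3 equal shares of 1/3 among Sindre, Dagny, Liv.
Sindre predeceased; the 1/3 allotted to Sindre's branch passes to Sindre's issue by representation.
The 1/3 is divided into 3 equal shares of 1/9 among Asgeir, Tove, Ylva.
Asgeir is living and takes 1/9.
Tove is living and takes 1/9.
Ylva is living and takes 1/9.
Dagny predeceased; the 1/3 allotted to Dagny's branch passes to Dagny's issue by representation.
Brynja is the sole taker at this level and receives the full 1/3.
Liv is living and takes 1/3.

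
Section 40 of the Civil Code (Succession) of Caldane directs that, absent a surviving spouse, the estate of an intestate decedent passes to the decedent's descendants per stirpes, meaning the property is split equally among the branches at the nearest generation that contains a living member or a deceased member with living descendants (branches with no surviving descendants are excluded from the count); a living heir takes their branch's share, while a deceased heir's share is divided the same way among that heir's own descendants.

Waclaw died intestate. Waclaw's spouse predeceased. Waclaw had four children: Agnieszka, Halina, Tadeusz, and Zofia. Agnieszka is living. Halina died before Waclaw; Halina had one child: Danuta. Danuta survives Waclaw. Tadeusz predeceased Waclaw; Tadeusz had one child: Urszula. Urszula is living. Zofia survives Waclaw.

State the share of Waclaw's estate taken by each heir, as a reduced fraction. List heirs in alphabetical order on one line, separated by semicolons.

Agnieszka 1/4; Danuta 1/4; Urszula 1/4; Zofia 1/4

There is no surviving spouse, so the entire estate passes to Waclaw's descendants per stirpes.
The estate is divided into 4 equal shares of 1/4 among Agnieszka, Halina, Tadeusz, Zofia.
Agnieszka is living and takes 1/4.
Halina predeceased; the 1/4 allotted to Halina's branch passes to Halina's issue by representation.
Danuta is the sole taker at this level and receives the full 1/4.
Tadeusz predeceased; the 1/4 allotted to Tadeusz's branch passes to Tadeusz's issue by representation.
Urszula is the sole taker at this level and receives the full 1/4.
Zofia is living and takes 1/4.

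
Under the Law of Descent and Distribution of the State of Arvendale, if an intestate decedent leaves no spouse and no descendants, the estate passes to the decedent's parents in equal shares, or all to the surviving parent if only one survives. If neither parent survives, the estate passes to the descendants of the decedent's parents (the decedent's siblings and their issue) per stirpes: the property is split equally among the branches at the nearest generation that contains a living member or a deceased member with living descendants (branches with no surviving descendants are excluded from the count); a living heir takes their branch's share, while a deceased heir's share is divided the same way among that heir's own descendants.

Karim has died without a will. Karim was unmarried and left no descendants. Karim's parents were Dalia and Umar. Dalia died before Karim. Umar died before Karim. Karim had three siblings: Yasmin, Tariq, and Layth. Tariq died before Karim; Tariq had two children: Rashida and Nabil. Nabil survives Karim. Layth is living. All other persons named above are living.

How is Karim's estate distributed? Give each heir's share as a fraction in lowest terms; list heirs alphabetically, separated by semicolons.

Layth 1/3; Nabil 1/6; Rashida 1/6; Yasmin 1/3

Neither parent survives and there are no descendants, so the estate passes to Karim's siblings and their issue per stirpes.
The estate is divided into 3 equal shares of 1/3 among Yasmin, Tariq, Layth.
Yasmin is living and takes 1/3.
Tariq predeceased; the 1/3 allotted to Tariq's branch passes to Tariq's issue by representation.
The 1/3 is divided into 2 equal shares of 1/6 among Rashida, Nabil.
Rashida is living and takes 1/6.
Nabil is living and takes 1/6.
Layth is living and takes 1/3.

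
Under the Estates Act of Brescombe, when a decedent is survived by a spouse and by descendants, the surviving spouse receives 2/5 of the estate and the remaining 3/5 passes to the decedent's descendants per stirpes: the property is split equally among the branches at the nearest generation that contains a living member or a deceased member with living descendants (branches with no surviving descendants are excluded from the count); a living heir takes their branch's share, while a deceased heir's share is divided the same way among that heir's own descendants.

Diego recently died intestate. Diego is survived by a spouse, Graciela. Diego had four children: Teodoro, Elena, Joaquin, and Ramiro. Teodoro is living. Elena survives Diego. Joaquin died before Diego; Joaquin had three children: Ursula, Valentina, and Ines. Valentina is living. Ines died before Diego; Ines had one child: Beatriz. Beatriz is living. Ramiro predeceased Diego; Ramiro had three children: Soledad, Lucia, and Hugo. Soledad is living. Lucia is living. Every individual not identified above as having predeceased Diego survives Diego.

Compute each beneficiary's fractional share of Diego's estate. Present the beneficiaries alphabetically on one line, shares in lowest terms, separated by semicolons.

Beatriz 1/20; Elena 3/20; Graciela 2/5; Hugo 1/20; Lucia 1/20; Soledad 1/20; Teodoro 3/20; Ursula 1/20; Valentina 1/20

Graciela, as surviving spouse, takes 2/5.
The remaining 3/5 passes to Diego's descendants per stirpes.
The 3/5 is divided into 4 equal shares of 3/20 among Teodoro, Elena, Joaquin, Ramiro.
Teodoro is living and takes 3/20.
Elena is living and takes 3/20.
Joaquin predeceased; the 3/20 allotted to Joaquin's branch passes to Joaquin's issue by representation.
The 3/20 is divided into 3 equal shares of 1/20 among Ursula, Valentina, Ines.
Ursula is living and takes 1/20.
Valentina is living and takes 1/20.
Ines predeceased; the 1/20 allotted to Ines's branch passes to Ines's issue by representation.
Beatriz is the sole taker at this level and receives the full 1/20.
Ramiro predeceased; the 3/20 allotted to Ramiro's branch passes to Ramiro's issue by representation.
The 3/20 is divided into 3 equal shares of 1/20 among Soledad, Lucia, Hugo.
Soledad is living and takes 1/20.
Lucia is living and takes 1/20.
Hugo is living and takes 1/20.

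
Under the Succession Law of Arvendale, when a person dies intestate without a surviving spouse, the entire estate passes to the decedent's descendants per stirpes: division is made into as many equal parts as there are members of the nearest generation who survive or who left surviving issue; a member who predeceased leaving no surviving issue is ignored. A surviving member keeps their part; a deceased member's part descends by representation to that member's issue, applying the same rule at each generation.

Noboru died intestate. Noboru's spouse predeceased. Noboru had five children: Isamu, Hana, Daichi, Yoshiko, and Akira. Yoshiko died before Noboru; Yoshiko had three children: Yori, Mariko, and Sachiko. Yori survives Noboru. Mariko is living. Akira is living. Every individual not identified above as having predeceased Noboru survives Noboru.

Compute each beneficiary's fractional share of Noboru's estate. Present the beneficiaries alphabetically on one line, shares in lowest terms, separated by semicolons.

There is no surviving spouse, so the entire estate passes to Noboru's descendants per stirpes.
The estate is divided into 5 equal shares of 1/5 among Isamu, Hana, Daichi, Yoshiko, Akira.
Isamu is living and takes 1/5.
Hana is living and takes 1/5.
Daichi is living and takes 1/5.
Yoshiko predeceased; the 1/5 allotted to Yoshiko's branch passes to Yoshiko's issue by representation.
The 1/5 is divided into 3 equal shares of 1/15 among Yori, Mariko, Sachiko.
Yori is living and takes 1/15.
Mariko is living and takes 1/15.
Sachiko is living and takes 1/15.
Akira is living and takes 1/5.

Akira 1/5; Daichi 1/5; Hana 1/5; Isamu 1/5; Mariko 1/15; Sachiko 1/15; Yori 1/15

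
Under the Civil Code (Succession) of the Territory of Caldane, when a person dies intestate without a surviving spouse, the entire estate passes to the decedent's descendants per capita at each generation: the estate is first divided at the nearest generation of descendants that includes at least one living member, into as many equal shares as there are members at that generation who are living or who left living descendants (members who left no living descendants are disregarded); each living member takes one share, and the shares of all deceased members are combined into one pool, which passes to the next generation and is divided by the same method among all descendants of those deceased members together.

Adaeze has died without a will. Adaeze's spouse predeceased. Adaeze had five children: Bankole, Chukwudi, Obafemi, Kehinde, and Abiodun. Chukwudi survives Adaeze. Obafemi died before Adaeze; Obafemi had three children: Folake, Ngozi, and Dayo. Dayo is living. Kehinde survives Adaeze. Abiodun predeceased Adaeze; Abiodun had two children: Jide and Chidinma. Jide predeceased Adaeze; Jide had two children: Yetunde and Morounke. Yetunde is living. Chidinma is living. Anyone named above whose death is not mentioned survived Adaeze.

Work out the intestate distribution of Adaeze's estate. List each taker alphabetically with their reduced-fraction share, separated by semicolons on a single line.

Bankole 1/5; Chidinma 2/25; Chukwudi 1/5; Dayo 2/25; Folake 2/25; Kehinde 1/5; Morounke 1/25; Ngozi 2/25; Yetunde 1/25

There is no surviving spouse, so the entire estate passes to Adaeze's descendants per capita at each generation.
At generation 1 (Bankole, Chukwudi, Obafemi, Kehinde, Abiodun) there are 5 shares of (1)/5 = 1/5 each.
Living: Bankole, Chukwudi, and Kehinde — each takes 1/5.
Deceased: Obafemi and Abiodun. Their combined 2/5 is pooled and carried to generation 2.
At generation 2 (Folake, Ngozi, Dayo, Jide, Chidinma) there are 5 shares of (2/5)/5 = 2/25 each.
Living: Folake, Ngozi, Dayo, and Chidinma — each takes 2/25.
Deceased: Jide. That 2/25 share is carried to generation 3.
At generation 3 (Yetunde, Morounke) there are 2 shares of (2/25)/2 = 1/25 each.
Living: Yetunde and Morounke — each takes 1/25.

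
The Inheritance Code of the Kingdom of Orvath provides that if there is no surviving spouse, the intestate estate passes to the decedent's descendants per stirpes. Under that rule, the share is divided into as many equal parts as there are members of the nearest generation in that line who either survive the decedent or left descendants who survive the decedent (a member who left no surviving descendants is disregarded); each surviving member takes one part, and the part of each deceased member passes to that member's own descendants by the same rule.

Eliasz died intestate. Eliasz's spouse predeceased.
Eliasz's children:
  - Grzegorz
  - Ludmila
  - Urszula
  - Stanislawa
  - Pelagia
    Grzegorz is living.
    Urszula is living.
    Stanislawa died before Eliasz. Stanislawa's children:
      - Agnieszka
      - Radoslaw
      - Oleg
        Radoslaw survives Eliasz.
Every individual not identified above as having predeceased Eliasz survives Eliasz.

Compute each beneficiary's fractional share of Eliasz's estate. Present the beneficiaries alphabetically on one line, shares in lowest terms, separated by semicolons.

Agnieszka 1/15; Grzegorz 1/5; Ludmila 1/5; Oleg 1/15; Pelagia 1/5; Radoslaw 1/15; Urszula 1/5

There is no surviving spouse, so the entire estate passes to Eliasz's descendants per stirpes.
The estate is divided into 5 equal shares of 1/5 among Grzegorz, Ludmila, Urszula, Stanislawa, Pelagia.
Grzegorz is living and takes 1/5.
Ludmila is living and takes 1/5.
Urszula is living and takes 1/5.
Stanislawa predeceased; the 1/5 allotted to Stanislawa's branch passes to Stanislawa's issue by representation.
The 1/5 is divided into 3 equal shares of 1/15 among Agnieszka, Radoslaw, Oleg.
Agnieszka is living and takes 1/15.
Radoslaw is living and takes 1/15.
Oleg is living and takes 1/15.
Pelagia is living and takes 1/5.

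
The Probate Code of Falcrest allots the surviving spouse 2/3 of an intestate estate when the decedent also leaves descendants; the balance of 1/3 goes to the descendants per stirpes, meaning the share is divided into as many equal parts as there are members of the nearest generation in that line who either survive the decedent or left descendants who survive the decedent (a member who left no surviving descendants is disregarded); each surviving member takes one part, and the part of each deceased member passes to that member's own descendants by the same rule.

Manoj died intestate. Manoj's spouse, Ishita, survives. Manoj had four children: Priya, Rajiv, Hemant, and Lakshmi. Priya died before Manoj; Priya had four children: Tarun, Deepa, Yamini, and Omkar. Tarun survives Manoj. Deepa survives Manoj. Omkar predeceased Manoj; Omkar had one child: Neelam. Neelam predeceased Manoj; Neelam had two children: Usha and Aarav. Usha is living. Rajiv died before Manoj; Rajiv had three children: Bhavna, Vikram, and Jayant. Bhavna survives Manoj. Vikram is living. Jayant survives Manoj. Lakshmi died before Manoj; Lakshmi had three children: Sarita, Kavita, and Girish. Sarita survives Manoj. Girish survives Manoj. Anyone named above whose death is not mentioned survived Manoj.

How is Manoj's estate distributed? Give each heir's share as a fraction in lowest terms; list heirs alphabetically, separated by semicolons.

Aarav 1/96; Bhavna 1/36; Deepa 1/48; Girish 1/36; Hemant 1/12; Ishita 2/3; Jayant 1/36; Kavita 1/36; Sarita 1/36; Tarun 1/48; Usha 1/96; Vikram 1/36; Yamini 1/48

Ishita, as surviving spouse, takes 2/3.
The remaining 1/3 passes to Manoj's descendants per stirpes.
The 1/3 is divided into 4 equal shares of 1/12 among Priya, Rajiv, Hemant, Lakshmi.
Priya predeceased; the 1/12 allotted to Priya's branch passes to Priya's issue by representation.
The 1/12 is divided into 4 equal shares of 1/48 among Tarun, Deepa, Yamini, Omkar.
Tarun is living and takes 1/48.
Deepa is living and takes 1/48.
Yamini is living and takes 1/48.
Omkar predeceased; the 1/48 allotted to Omkar's branch passes to Omkar's issue by representation.
Neelam's line is the sole branch at this level, so the full 1/48 passes to Neelam's issue by representation.
The 1/48 is divided into 2 equal shares of 1/96 among Usha, Aarav.
Usha is living and takes 1/96.
Aarav is living and takes 1/96.
Rajiv predeceased; the 1/12 allotted to Rajiv's branch passes to Rajiv's issue by representation.
The 1/12 is divided into 3 equal shares of 1/36 among Bhavna, Vikram, Jayant.
Bhavna is living and takes 1/36.
Vikram is living and takes 1/36.
Jayant is living and takes 1/36.
Hemant is living and takes 1/12.
Lakshmi predeceased; the 1/12 allotted to Lakshmi's branch passes to Lakshmi's issue by representation.
The 1/12 is divided into 3 equal shares of 1/36 among Sarita, Kavita, Girish.
Sarita is living and takes 1/36.
Kavita is living and takes 1/36.
Girish is living and takes 1/36.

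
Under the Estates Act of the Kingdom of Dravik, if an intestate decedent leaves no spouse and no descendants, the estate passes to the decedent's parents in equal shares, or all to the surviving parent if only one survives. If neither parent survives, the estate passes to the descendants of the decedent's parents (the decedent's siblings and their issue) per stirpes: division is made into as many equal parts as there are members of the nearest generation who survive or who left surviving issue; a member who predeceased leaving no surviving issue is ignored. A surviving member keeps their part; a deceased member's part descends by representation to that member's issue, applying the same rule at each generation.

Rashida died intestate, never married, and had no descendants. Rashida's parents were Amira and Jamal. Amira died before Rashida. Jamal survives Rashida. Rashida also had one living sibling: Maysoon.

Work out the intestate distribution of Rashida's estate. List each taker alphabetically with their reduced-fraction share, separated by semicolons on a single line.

Only one parent, Jamal, survives, so Jamal takes the entire estate. The siblings take nothing because a surviving parent has priority.

Jamal 1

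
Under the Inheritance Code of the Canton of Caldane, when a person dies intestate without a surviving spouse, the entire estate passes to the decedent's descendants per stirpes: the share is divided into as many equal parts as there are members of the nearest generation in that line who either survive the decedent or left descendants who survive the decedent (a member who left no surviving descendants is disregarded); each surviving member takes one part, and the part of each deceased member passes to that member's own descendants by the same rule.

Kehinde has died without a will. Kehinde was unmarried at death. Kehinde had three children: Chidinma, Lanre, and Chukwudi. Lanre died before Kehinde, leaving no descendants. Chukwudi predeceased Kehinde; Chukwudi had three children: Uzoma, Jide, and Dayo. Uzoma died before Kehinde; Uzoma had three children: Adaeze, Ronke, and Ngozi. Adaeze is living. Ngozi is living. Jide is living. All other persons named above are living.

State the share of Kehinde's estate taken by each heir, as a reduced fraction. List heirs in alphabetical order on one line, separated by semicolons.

Adaeze 1/18; Chidinma 1/2; Dayo 1/6; Jide 1/6; Ngozi 1/18; Ronke 1/18

There is no surviving spouse, so the entire estate passes to Kehinde's descendants per stirpes.
Lanre left no surviving issue, so that branch lapses and is disregarded.
The estate is divided into 2 equal shares of 1/2 among Chidinma, Chukwudi.
Chidinma is living and takes 1/2.
Chukwudi predeceased; the 1/2 allotted to Chukwudi's branch passes to Chukwudi's issue by representation.
The 1/2 is divided into 3 equal shares of 1/6 among Uzoma, Jide, Dayo.
Uzoma predeceased; the 1/6 allotted to Uzoma's branch passes to Uzoma's issue by representation.
The 1/6 is divided into 3 equal shares of 1/18 among Adaeze, Ronke, Ngozi.
Adaeze is living and takes 1/18.
Ronke is living and takes 1/18.
Ngozi is living and takes 1/18.
Jide is living and takes 1/6.
Dayo is living and takes 1/6.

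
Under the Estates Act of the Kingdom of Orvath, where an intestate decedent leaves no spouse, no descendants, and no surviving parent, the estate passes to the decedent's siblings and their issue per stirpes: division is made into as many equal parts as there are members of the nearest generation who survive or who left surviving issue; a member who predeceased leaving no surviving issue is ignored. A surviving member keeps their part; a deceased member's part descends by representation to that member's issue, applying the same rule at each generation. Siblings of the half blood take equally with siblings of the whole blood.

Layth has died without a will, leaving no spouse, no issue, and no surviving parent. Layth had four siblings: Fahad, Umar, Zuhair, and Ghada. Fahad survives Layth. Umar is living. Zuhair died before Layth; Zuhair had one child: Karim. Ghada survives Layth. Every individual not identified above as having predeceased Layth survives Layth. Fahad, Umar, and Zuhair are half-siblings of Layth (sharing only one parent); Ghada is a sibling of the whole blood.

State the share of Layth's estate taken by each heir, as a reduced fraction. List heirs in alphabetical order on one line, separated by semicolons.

Fahad 1/4; Ghada 1/4; Karim 1/4; Umar 1/4

No spouse, descendants, or parent survives, so the estate passes to Layth's siblings per stirpes.
Half-blood and whole-blood siblings take equally under the stated rule.
The estate is divided into 4 equal shares of 1/4 among Fahad, Umar, Zuhair, Ghada.
Fahad is living and takes 1/4.
Umar is living and takes 1/4.
Zuhair predeceased; the 1/4 allotted to Zuhair's branch passes to Zuhair's issue by representation.
Karim is the sole taker at this level and receives the full 1/4.
Ghada is living and takes 1/4.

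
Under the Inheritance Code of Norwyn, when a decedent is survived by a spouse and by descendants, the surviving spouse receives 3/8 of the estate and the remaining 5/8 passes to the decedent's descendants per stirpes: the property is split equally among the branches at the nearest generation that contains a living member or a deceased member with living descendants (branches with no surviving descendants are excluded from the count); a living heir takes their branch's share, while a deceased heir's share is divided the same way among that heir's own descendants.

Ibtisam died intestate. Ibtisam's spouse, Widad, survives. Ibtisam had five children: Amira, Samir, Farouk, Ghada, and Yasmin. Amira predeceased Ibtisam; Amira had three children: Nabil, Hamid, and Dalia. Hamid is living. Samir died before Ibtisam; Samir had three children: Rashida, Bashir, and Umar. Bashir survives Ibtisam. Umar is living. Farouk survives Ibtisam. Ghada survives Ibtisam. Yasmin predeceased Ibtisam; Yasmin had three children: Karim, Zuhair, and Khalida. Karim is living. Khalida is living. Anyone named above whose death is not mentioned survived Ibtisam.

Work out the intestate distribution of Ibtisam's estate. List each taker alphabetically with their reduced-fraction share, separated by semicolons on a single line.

Bashir 1/24; Dalia 1/24; Farouk 1/8; Ghada 1/8; Hamid 1/24; Karim 1/24; Khalida 1/24; Nabil 1/24; Rashida 1/24; Umar 1/24; Widad 3/8; Zuhair 1/24

Widad, as surviving spouse, takes 3/8.
The remaining 5/8 passes to Ibtisam's descendants per stirpes.
The 5/8 is divided into 5 equal shares of 1/8 among Amira, Samir, Farouk, Ghada, Yasmin.
Amira predeceased; the 1/8 allotted to Amira's branch passes to Amira's issue by representation.
The 1/8 is divided into 3 equal shares of 1/24 among Nabil, Hamid, Dalia.
Nabil is living and takes 1/24.
Hamid is living and takes 1/24.
Dalia is living and takes 1/24.
Samir predeceased; the 1/8 allotted to Samir's branch passes to Samir's issue by representation.
The 1/8 is divided into 3 equal shares of 1/24 among Rashida, Bashir, Umar.
Rashida is living and takes 1/24.
Bashir is living and takes 1/24.
Umar is living and takes 1/24.
Farouk is living and takes 1/8.
Ghada is living and takes 1/8.
Yasmin predeceased; the 1/8 allotted to Yasmin's branch passes to Yasmin's issue by representation.
The 1/8 is divided into 3 equal shares of 1/24 among Karim, Zuhair, Khalida.
Karim is living and takes 1/24.
Zuhair is living and takes 1/24.
Khalida is living and takes 1/24.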